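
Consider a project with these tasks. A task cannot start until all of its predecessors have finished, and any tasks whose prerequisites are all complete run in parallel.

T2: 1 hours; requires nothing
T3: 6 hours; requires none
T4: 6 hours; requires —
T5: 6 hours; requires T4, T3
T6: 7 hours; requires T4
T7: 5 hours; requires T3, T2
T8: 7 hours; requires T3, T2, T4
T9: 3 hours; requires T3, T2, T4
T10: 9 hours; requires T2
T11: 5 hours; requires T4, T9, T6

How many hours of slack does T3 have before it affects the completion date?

T4→T6→T11 = 6+7+5 = 18 sets the makespan at 18 hours.
Longest path through T3: 14 hours (earliest finish 6, latest finish 10).
Slack of T3 = 4 − 0 = 4 hours.

4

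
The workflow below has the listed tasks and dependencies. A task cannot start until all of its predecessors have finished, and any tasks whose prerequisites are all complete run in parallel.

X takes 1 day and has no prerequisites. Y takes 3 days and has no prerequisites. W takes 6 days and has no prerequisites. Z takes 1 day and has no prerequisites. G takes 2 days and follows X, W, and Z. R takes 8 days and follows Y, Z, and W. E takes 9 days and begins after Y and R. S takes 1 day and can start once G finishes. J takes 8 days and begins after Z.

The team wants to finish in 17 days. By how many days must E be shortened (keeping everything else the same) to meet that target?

Current finish: 23 days; target: 17.
E is on every critical path, so each day cut from E cuts the finish by one (this holds down to a finish of 15).
Need 23 − 17 = 6 days off E → E becomes 3 days, finish becomes 17.

6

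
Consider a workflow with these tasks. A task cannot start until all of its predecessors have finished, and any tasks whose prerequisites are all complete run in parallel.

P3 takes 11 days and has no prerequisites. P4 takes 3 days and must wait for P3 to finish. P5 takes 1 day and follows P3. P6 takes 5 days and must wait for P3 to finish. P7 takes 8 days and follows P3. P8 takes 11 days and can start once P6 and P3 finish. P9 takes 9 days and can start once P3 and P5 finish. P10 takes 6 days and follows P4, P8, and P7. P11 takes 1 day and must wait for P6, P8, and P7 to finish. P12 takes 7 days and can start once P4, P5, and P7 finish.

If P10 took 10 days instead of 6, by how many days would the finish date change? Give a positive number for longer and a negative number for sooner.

Actual critical path: P3→P6→P8→P10 = 11+5+11+6 = 33 ⇒ 33 days.
P10 is on the critical path; changing it to 10 makes that path 37 days.
The critical path is still P3→P6→P8→P10; finish is now 37 days.
Change in finish: 37 − 33 = +4 days.

4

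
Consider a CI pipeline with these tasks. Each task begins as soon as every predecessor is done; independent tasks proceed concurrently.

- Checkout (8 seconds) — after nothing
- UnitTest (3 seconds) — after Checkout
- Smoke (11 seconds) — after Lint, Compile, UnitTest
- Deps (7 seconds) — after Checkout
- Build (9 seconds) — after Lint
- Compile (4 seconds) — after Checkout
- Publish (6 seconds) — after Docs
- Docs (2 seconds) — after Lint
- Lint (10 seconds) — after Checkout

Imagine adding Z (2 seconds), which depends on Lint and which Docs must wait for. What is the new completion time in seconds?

29

Originally the project takes 29 seconds.
With Z inserted, Docs now waits for max(Lint, Z).
New critical path: Checkout→Lint→Smoke = 8+10+11 = 29 ⇒ 29 seconds.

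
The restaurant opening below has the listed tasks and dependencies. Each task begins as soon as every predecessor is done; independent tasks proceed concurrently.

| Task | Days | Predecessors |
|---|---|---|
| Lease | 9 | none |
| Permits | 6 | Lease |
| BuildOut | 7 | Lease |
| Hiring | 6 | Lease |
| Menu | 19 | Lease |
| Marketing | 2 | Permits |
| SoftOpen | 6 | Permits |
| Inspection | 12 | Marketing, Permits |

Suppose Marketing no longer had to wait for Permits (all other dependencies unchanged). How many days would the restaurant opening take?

Original critical path: Lease→Permits→Marketing→Inspection = 9+6+2+12 = 29 ⇒ 29 days.
Without Permits→Marketing, Marketing's earliest start moves from 15 to 0.
New critical path: Lease→Menu = 9+19 = 28 ⇒ 28 days.

28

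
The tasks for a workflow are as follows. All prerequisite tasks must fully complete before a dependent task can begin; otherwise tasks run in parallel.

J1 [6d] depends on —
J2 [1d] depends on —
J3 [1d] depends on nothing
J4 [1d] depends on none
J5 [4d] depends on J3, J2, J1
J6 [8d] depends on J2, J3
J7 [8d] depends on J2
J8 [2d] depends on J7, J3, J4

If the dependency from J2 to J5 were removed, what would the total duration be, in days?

With the dependency in place, J2→J7→J8 = 1+8+2 = 11 sets the finish at 11 days.
Dropping J2→J5 doesn't change J5's earliest start (6); another predecessor still binds.
New critical path: J2→J7→J8 = 1+8+2 = 11 ⇒ 11 days.

11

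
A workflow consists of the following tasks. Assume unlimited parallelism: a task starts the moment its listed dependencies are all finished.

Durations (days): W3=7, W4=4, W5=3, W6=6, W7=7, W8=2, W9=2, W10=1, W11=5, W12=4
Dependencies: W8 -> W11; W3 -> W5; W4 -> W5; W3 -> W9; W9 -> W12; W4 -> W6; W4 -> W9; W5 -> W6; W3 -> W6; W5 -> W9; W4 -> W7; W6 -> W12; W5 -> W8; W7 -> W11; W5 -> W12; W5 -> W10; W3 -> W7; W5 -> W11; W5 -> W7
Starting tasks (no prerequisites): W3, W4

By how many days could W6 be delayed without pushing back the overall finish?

W3→W5→W7→W11 = 7+3+7+5 = 22 sets the makespan at 22 days.
The longest chain containing W6 totals 20 days.
Slack of W6 = 12 − 10 = 2 days.

2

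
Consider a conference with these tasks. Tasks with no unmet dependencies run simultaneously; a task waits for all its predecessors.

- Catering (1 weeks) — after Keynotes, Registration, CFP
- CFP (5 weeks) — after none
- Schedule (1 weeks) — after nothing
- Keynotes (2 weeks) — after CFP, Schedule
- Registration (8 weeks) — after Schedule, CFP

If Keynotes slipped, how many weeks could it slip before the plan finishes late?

6

Critical path: CFP→Registration→Catering = 5+8+1 = 14, so the finish is 14 weeks.
The longest chain containing Keynotes totals 8 weeks.
Float = 14 − 8 = 6.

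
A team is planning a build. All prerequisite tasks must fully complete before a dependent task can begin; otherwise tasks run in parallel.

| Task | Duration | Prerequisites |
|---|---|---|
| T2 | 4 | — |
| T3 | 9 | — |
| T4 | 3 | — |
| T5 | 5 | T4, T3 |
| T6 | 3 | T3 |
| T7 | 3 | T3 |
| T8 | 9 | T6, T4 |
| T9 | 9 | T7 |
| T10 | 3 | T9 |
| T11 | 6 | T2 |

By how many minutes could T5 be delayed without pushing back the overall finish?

10

The longest chain is T3→T7→T9→T10 = 9+3+9+3 = 24; overall finish 24 minutes.
Longest path through T5: 14 minutes (earliest finish 14, latest finish 24).
Slack of T5 = 19 − 9 = 10 minutes.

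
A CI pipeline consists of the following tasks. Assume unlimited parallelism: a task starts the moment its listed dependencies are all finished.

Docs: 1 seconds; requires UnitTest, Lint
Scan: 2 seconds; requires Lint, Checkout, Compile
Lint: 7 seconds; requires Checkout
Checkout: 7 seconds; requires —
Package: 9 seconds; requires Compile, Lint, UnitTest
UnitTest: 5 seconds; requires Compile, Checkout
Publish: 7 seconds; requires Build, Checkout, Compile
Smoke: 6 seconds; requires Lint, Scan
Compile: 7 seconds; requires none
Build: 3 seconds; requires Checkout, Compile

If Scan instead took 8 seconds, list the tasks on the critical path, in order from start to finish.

Checkout, Lint, Scan, Smoke

Actual critical path: Checkout→Lint→Package = 7+7+9 = 23 ⇒ 23 seconds.
Scan is off the critical path — its longest chain is 22 seconds, giving 1 of slack.
The binding chain switches to Checkout→Lint→Scan→Smoke = 7+7+8+6 = 28; finish 28 seconds.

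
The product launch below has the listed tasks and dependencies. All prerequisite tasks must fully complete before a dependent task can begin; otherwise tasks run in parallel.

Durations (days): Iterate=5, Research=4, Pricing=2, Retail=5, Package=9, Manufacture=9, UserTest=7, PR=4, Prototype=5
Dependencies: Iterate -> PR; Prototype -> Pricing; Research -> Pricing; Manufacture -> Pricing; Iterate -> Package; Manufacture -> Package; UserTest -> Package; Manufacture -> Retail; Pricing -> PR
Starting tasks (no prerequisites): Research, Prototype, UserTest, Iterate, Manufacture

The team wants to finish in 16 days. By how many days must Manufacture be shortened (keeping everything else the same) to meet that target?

Current finish: 18 days; target: 16.
Manufacture is on every critical path, so each day cut from Manufacture cuts the finish by one (this holds down to a finish of 16).
Need 18 − 16 = 2 days off Manufacture → Manufacture becomes 7 days, finish becomes 16.

2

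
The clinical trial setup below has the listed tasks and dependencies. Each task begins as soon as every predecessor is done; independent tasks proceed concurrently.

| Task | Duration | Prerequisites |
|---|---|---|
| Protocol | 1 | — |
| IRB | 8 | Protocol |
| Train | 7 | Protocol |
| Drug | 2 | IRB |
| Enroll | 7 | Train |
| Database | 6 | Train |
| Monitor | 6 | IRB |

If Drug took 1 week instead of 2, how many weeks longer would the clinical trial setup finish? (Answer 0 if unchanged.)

Baseline: Protocol→IRB→Monitor = 1+8+6 = 15 → 15 weeks.
Drug is off the critical path — its longest chain is 11 weeks, giving 4 of slack.
That remains the longest chain; total 15 weeks.
Change in finish: 15 − 15 = +0 weeks.

0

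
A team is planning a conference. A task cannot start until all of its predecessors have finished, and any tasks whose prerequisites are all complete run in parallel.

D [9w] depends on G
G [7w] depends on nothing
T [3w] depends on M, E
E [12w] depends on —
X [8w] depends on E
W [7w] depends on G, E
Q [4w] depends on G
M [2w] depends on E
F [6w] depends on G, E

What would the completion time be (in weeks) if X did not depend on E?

19

With the dependency in place, E→X = 12+8 = 20 sets the finish at 20 weeks.
Without E→X, X's earliest start moves from 12 to 0.
After: E→W = 12+7 = 19 → 19 weeks.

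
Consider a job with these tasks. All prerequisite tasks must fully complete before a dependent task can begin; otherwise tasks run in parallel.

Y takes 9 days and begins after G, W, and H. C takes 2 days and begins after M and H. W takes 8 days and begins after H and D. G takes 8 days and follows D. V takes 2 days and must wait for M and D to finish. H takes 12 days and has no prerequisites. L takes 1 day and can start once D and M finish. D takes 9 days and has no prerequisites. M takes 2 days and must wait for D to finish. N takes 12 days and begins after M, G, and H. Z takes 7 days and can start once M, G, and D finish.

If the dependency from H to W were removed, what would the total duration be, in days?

29

Before: longest chain D→G→N = 9+8+12 = 29, finish 29.
Without H→W, W's earliest start moves from 12 to 9.
The longest chain is now D→G→N = 9+8+12 = 29, so the job takes 29 days.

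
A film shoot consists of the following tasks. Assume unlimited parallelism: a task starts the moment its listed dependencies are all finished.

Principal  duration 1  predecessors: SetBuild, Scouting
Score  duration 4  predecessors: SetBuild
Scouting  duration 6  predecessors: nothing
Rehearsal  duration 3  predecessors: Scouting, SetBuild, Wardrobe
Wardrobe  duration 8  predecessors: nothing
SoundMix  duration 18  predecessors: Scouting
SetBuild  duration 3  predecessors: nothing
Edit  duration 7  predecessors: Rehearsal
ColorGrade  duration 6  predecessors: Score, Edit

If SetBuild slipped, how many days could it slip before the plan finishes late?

The longest chain is Scouting→SoundMix = 6+18 = 24; overall finish 24 days.
SetBuild finishes as early as 3 and must finish by 8.
So SetBuild can slip 8 − 3 = 5 days.

5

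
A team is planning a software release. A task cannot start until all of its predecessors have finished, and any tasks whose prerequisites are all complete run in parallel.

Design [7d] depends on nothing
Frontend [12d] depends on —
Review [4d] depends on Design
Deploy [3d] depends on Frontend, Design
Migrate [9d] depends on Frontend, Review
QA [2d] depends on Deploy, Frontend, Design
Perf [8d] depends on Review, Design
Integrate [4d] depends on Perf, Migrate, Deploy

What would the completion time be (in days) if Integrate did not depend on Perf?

Before: longest chain Frontend→Migrate→Integrate = 12+9+4 = 25, finish 25.
Dropping Perf→Integrate doesn't change Integrate's earliest start (21); another predecessor still binds.
New critical path: Frontend→Migrate→Integrate = 12+9+4 = 25 ⇒ 25 days.

25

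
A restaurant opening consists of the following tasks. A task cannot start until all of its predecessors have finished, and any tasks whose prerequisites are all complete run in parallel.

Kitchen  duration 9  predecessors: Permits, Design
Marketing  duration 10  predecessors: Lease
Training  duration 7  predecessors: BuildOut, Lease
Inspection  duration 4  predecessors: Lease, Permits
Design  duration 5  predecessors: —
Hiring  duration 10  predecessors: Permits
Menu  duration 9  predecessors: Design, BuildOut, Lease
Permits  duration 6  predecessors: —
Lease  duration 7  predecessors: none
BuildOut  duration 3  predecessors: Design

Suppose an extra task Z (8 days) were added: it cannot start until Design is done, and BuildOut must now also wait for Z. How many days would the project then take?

Originally the project takes 17 days.
With Z inserted, BuildOut now waits for max(Design, Z).
New critical path: Design→Z→BuildOut→Menu = 5+8+3+9 = 25 ⇒ 25 days.

25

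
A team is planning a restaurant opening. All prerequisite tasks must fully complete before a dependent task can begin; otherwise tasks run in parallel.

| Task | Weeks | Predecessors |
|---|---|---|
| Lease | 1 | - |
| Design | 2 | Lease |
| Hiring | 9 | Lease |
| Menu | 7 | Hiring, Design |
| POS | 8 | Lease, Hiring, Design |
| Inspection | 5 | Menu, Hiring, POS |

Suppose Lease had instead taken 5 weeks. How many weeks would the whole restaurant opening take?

27

As given, the longest chain is Lease→Hiring→POS→Inspection = 1+9+8+5 = 23, so the finish is 23 weeks.
Lease is on the critical path; changing it to 5 makes that path 27 weeks.
That remains the longest chain; total 27 weeks.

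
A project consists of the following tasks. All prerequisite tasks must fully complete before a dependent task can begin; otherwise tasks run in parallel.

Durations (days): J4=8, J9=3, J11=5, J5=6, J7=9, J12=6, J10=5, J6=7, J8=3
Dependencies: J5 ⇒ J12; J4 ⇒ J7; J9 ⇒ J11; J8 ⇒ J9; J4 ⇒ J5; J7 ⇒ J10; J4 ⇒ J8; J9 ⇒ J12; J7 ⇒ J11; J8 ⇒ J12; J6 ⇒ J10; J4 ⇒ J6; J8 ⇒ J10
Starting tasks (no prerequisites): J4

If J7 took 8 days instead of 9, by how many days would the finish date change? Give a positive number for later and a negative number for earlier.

Actual critical path: J4→J7→J10 = 8+9+5 = 22 ⇒ 22 days.
Since J7 is critical, the -1 change carries straight to that chain (now 21 days).
No other chain overtakes it, so the finish is 21 days.
Change in finish: 21 − 22 = -1 days.

-1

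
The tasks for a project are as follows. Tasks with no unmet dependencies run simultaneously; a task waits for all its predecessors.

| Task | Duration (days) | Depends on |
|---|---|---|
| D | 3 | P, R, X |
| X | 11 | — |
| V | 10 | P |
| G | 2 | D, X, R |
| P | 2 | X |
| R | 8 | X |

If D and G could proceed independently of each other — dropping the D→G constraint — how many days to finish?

Before: longest chain X→R→D→G = 11+8+3+2 = 24, finish 24.
Without D→G, G's earliest start moves from 22 to 19.
After: X→P→V = 11+2+10 = 23 → 23 days.

23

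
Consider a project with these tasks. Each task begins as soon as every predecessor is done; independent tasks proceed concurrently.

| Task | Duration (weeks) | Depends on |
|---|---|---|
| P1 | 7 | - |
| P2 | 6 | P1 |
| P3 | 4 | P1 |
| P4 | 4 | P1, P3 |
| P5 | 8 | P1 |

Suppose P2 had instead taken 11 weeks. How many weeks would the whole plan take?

18

Critical path before the change: P1→P3→P4 = 7+4+4 = 15 giving 15 weeks.
P2 has 2 weeks of float (longest path through it is 13).
Now P1→P2 = 7+11 = 18 is longest, so the finish becomes 18 weeks.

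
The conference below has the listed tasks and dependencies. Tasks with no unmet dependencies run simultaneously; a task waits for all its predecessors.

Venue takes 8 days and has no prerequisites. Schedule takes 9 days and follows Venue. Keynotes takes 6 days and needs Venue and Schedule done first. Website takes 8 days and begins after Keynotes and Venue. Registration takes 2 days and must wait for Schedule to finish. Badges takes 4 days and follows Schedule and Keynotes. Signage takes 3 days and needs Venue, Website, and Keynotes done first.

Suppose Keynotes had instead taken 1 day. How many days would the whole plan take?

Critical path before the change: Venue→Schedule→Keynotes→Website→Signage = 8+9+6+8+3 = 34 giving 34 days.
Keynotes is on the critical path; changing it to 1 makes that path 29 days.
The critical path is still Venue→Schedule→Keynotes→Website→Signage; finish is now 29 days.

29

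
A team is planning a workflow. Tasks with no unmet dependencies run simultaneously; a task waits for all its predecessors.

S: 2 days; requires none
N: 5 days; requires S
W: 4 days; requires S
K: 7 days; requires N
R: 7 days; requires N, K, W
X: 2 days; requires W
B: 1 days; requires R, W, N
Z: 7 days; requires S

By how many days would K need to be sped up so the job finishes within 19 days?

Current finish: 22 days; target: 19.
K is on every critical path, so each day cut from K cuts the finish by one (this holds down to a finish of 16).
Need 22 − 19 = 3 days off K → K becomes 4 days, finish becomes 19.

3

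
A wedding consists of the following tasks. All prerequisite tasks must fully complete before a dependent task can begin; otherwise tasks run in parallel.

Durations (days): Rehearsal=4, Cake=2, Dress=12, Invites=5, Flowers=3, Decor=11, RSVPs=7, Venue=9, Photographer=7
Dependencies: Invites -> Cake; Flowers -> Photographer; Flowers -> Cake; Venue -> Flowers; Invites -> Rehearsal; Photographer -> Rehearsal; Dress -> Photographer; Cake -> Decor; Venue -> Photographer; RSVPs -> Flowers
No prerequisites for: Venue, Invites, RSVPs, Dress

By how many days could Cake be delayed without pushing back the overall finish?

Critical path: Venue→Flowers→Cake→Decor = 9+3+2+11 = 25, so the finish is 25 days.
The longest chain containing Cake totals 25 days.
Float = 25 − 25 = 0.

0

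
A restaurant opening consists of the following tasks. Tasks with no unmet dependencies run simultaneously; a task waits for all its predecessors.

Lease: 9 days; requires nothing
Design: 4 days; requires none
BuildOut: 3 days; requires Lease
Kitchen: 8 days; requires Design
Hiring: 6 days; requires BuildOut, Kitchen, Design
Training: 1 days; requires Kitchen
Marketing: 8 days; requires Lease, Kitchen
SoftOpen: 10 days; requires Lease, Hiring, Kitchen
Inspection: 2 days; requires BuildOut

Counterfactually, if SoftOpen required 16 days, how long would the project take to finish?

Critical path before the change: Lease→BuildOut→Hiring→SoftOpen = 9+3+6+10 = 28 giving 28 days.
SoftOpen lies on that path, so at 16 days the path becomes 34 days.
No other chain overtakes it, so the finish is 34 days.

34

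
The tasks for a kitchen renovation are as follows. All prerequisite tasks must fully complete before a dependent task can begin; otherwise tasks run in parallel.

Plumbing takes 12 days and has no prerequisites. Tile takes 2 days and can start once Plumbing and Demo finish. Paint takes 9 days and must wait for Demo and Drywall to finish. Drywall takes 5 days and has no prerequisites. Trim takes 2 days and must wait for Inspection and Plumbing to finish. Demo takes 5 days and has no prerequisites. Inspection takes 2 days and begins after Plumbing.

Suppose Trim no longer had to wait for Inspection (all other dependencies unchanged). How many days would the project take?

Original critical path: Plumbing→Inspection→Trim = 12+2+2 = 16 ⇒ 16 days.
Without Inspection→Trim, Trim's earliest start moves from 14 to 12.
The longest chain is now Demo→Paint = 5+9 = 14, so the project takes 14 days.

14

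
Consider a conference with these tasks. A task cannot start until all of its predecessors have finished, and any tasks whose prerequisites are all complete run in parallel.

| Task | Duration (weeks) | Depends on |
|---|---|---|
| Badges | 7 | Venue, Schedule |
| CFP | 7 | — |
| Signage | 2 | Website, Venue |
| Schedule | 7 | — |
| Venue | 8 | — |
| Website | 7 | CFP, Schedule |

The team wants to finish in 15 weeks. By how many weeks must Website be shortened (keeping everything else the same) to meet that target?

Current finish: 16 weeks; target: 15.
Website is on every critical path, so each week cut from Website cuts the finish by one (this holds down to a finish of 15).
Need 16 − 15 = 1 week off Website → Website becomes 6 weeks, finish becomes 15.

1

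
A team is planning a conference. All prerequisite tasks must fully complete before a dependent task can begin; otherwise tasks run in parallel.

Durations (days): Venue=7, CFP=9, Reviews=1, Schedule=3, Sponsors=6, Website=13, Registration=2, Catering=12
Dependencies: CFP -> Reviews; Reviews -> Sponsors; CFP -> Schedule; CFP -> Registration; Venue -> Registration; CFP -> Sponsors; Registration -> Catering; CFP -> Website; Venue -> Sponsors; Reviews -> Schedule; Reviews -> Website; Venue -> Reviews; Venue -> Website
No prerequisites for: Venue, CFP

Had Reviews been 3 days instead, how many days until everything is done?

25

Critical path before the change: CFP→Reviews→Website = 9+1+13 = 23 giving 23 days.
Reviews is on the critical path; changing it to 3 makes that path 25 days.
No other chain overtakes it, so the finish is 25 days.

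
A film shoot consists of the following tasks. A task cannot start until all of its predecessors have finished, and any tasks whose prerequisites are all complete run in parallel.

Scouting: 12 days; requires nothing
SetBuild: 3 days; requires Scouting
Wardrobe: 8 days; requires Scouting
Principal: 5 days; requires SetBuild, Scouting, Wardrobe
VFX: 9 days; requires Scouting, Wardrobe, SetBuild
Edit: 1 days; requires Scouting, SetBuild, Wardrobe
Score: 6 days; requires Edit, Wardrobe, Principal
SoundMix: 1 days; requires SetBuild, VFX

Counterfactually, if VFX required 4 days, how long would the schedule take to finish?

31

Critical path before the change: Scouting→Wardrobe→Principal→Score = 12+8+5+6 = 31 giving 31 days.
VFX has 1 day of float (longest path through it is 30).
No other chain overtakes it, so the finish is 31 days.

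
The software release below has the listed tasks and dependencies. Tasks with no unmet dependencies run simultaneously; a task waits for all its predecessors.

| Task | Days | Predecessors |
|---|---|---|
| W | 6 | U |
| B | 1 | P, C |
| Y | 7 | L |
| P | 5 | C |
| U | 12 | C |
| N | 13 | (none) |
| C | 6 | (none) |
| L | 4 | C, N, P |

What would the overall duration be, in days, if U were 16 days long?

Critical path before the change: C→U→W = 6+12+6 = 24 giving 24 days.
Since U is critical, the +4 change carries straight to that chain (now 28 days).
The critical path is still C→U→W; finish is now 28 days.

28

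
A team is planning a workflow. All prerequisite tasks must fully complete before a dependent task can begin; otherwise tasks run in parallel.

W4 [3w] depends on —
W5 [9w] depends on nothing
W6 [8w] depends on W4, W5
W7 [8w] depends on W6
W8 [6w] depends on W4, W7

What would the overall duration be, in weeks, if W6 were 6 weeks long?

29

The binding path is W5→W6→W7→W8 = 9+8+8+6 = 31; finish at 31 weeks.
W6 is on the critical path; changing it to 6 makes that path 29 weeks.
The critical path is still W5→W6→W7→W8; finish is now 29 weeks.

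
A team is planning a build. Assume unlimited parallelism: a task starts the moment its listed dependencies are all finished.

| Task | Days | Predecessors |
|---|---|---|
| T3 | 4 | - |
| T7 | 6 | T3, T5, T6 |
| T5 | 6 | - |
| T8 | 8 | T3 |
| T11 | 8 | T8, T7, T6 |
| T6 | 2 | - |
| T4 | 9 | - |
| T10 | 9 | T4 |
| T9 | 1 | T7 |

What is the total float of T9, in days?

Critical path: T3→T8→T11 = 4+8+8 = 20, so the finish is 20 days.
Longest path through T9: 13 days (earliest finish 13, latest finish 20).
Slack of T9 = 19 − 12 = 7 days.

7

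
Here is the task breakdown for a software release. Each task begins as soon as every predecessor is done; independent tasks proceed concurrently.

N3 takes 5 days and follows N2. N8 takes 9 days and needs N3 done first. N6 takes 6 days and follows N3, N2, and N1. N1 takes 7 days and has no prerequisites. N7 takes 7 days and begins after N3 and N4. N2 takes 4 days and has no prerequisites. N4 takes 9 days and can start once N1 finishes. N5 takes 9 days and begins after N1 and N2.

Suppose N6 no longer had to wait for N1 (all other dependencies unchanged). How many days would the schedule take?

Original critical path: N1→N4→N7 = 7+9+7 = 23 ⇒ 23 days.
Dropping N1→N6 doesn't change N6's earliest start (9); another predecessor still binds.
The longest chain is now N1→N4→N7 = 7+9+7 = 23, so the schedule takes 23 days.

23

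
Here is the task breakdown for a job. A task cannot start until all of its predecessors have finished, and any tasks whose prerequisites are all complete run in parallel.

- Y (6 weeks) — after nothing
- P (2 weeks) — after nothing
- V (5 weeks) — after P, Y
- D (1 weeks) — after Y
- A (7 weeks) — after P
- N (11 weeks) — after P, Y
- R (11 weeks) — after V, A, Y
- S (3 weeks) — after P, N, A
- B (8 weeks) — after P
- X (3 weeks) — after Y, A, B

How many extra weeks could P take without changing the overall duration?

2

Y→V→R = 6+5+11 = 22 sets the makespan at 22 weeks.
P finishes as early as 2 and must finish by 4.
Slack of P = 2 − 0 = 2 weeks.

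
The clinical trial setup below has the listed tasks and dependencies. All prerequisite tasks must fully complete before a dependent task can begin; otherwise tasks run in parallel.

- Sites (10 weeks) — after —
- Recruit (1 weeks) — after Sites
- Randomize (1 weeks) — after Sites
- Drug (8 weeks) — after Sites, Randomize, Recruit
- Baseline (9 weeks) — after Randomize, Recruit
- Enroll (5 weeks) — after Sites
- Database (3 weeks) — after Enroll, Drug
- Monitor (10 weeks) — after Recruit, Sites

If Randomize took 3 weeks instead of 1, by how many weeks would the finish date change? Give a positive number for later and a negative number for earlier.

2

Critical path before the change: Sites→Randomize→Drug→Database = 10+1+8+3 = 22 giving 22 weeks.
Randomize lies on that path, so at 3 weeks the path becomes 24 weeks.
No other chain overtakes it, so the finish is 24 weeks.
Change in finish: 24 − 22 = +2 weeks.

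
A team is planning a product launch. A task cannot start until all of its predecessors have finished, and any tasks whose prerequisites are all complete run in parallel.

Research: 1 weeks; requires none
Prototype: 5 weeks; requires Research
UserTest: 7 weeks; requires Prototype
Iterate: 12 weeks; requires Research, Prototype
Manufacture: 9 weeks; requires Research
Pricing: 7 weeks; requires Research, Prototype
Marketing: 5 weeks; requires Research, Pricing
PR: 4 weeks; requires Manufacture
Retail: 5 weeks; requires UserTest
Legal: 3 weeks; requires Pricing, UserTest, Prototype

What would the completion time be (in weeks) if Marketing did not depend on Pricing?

Before: longest chain Research→Prototype→UserTest→Retail = 1+5+7+5 = 18, finish 18.
Without Pricing→Marketing, Marketing's earliest start moves from 13 to 1.
The longest chain is now Research→Prototype→UserTest→Retail = 1+5+7+5 = 18, so the job takes 18 weeks.

18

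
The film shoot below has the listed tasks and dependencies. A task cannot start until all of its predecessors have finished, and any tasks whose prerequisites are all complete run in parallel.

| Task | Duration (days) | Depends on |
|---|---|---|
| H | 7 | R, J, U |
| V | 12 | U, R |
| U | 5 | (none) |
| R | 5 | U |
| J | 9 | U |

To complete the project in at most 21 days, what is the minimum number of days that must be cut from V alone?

Current finish: 22 days; target: 21.
V is on every critical path, so each day cut from V cuts the finish by one (this holds down to a finish of 21).
Need 22 − 21 = 1 day off V → V becomes 11 days, finish becomes 21.

1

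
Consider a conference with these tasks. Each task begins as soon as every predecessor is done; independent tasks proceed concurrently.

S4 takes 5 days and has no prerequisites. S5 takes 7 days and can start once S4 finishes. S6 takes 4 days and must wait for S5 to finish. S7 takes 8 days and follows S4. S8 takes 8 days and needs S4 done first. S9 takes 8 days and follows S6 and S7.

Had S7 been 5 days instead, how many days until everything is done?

24

As given, the longest chain is S4→S5→S6→S9 = 5+7+4+8 = 24, so the finish is 24 days.
The longest path through S7 is only 21 days, so S7 has float 3.
That remains the longest chain; total 24 days.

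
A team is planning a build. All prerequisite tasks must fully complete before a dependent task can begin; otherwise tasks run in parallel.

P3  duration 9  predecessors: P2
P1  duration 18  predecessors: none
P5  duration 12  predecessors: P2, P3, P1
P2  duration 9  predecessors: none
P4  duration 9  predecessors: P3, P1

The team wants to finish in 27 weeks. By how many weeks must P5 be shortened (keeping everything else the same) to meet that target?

3

Current finish: 30 weeks; target: 27.
P5 is on every critical path, so each week cut from P5 cuts the finish by one (this holds down to a finish of 27).
Need 30 − 27 = 3 weeks off P5 → P5 becomes 9 weeks, finish becomes 27.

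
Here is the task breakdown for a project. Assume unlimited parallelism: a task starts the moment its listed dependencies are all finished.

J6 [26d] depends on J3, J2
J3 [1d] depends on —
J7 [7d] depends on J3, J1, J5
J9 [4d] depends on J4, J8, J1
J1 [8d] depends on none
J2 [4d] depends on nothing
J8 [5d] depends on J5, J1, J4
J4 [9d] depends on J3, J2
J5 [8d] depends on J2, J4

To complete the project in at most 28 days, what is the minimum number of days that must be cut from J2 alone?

Current finish: 30 days; target: 28.
J2 is on every critical path, so each day cut from J2 cuts the finish by one (this holds down to a finish of 27).
Need 30 − 28 = 2 days off J2 → J2 becomes 2 days, finish becomes 28.

2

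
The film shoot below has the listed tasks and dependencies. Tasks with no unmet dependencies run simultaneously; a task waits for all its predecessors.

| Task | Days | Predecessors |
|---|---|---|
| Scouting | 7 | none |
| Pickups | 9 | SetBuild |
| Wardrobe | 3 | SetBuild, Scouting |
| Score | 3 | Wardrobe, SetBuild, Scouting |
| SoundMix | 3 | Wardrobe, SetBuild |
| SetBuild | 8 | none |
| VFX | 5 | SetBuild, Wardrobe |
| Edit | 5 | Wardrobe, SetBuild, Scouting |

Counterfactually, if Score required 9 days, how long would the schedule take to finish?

20

As given, the longest chain is SetBuild→Pickups = 8+9 = 17, so the finish is 17 days.
Score has 3 days of float (longest path through it is 14).
New critical path: SetBuild→Wardrobe→Score = 8+3+9 = 20 ⇒ 20 days.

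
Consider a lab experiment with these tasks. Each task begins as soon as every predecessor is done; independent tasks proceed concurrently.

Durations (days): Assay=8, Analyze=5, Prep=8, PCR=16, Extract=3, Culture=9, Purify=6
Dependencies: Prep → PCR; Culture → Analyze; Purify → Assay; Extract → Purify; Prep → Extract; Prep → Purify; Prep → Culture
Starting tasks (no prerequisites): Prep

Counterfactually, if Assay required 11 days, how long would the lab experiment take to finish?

28

Baseline: Prep→Extract→Purify→Assay = 8+3+6+8 = 25 → 25 days.
Assay is on the critical path; changing it to 11 makes that path 28 days.
The critical path is still Prep→Extract→Purify→Assay; finish is now 28 days.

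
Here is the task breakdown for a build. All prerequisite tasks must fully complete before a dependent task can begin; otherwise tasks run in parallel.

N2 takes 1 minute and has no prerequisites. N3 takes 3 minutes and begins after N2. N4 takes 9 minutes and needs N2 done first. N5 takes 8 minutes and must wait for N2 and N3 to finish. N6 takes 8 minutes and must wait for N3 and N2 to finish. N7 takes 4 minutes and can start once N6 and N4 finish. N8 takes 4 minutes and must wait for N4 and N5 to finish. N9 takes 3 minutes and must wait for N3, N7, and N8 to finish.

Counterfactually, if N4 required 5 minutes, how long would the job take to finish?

Actual critical path: N2→N3→N5→N8→N9 = 1+3+8+4+3 = 19 ⇒ 19 minutes.
N4 has 2 minutes of float (longest path through it is 17).
That remains the longest chain; total 19 minutes.

19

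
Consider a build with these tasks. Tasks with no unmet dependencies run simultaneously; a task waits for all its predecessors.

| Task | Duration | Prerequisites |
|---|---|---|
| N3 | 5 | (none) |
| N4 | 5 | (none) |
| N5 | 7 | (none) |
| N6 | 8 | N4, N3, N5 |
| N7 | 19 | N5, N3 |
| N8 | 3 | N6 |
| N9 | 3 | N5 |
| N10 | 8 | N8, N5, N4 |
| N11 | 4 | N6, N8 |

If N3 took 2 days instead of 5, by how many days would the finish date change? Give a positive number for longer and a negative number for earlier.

As given, the longest chain is N5→N6→N8→N10 = 7+8+3+8 = 26, so the finish is 26 days.
The longest path through N3 is only 24 days, so N3 has float 2.
That remains the longest chain; total 26 days.
Change in finish: 26 − 26 = +0 days.

0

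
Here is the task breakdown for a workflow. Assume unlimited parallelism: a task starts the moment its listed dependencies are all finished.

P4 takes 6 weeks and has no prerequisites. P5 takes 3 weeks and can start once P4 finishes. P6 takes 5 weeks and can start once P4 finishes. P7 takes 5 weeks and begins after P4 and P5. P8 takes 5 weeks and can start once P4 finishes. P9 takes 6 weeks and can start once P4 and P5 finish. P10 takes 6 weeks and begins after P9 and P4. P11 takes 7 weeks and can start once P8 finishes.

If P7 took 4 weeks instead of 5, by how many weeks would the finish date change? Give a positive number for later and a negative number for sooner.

0

As given, the longest chain is P4→P5→P9→P10 = 6+3+6+6 = 21, so the finish is 21 weeks.
The longest path through P7 is only 14 weeks, so P7 has float 7.
No other chain overtakes it, so the finish is 21 weeks.
Change in finish: 21 − 21 = +0 weeks.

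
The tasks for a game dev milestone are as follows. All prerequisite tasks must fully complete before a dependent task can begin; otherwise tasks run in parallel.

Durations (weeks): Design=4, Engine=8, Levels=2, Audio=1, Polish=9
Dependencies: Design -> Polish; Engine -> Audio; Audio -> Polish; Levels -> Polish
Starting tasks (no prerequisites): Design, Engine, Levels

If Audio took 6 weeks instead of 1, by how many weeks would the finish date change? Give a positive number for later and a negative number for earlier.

Critical path before the change: Engine→Audio→Polish = 8+1+9 = 18 giving 18 weeks.
Since Audio is critical, the +5 change carries straight to that chain (now 23 weeks).
That remains the longest chain; total 23 weeks.
Change in finish: 23 − 18 = +5 weeks.

5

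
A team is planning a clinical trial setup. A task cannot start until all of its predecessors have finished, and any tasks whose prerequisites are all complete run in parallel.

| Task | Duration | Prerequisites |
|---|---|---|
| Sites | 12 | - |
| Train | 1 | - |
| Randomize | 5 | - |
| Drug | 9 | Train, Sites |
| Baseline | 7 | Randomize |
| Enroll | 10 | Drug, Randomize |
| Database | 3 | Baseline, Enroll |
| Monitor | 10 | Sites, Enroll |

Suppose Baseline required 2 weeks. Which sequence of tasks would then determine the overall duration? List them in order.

As given, the longest chain is Sites→Drug→Enroll→Monitor = 12+9+10+10 = 41, so the finish is 41 weeks.
The longest path through Baseline is only 15 weeks, so Baseline has float 26.
That remains the longest chain; total 41 weeks.

Sites, Drug, Enroll, Monitor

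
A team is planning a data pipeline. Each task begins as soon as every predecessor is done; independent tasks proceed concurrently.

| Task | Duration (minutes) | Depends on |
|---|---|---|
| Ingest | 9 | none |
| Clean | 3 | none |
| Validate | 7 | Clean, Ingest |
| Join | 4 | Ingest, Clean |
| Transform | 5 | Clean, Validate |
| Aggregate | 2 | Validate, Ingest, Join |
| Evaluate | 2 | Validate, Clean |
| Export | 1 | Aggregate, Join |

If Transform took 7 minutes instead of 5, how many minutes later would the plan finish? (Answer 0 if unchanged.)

2

Baseline: Ingest→Validate→Transform = 9+7+5 = 21 → 21 minutes.
Since Transform is critical, the +2 change carries straight to that chain (now 23 minutes).
That remains the longest chain; total 23 minutes.
Change in finish: 23 − 21 = +2 minutes.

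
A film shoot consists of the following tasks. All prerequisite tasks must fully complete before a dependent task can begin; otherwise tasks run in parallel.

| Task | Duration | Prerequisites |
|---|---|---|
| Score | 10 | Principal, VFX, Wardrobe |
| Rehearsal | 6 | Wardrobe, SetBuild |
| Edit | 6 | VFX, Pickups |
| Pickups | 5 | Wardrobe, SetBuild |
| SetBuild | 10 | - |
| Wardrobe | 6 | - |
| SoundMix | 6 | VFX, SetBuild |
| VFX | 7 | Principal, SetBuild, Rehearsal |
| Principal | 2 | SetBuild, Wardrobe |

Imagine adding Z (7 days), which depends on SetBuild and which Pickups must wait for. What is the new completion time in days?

33

Originally the plan takes 33 days.
With Z inserted, Pickups now waits for max(Wardrobe, SetBuild, Z).
New critical path: SetBuild→Rehearsal→VFX→Score = 10+6+7+10 = 33 ⇒ 33 days.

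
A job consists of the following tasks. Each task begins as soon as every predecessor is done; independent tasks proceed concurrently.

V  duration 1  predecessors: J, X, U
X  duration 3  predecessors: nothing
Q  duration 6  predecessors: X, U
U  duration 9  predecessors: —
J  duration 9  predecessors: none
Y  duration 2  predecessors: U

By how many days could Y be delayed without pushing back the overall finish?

4

U→Q = 9+6 = 15 sets the makespan at 15 days.
Longest path through Y: 11 days (earliest finish 11, latest finish 15).
Float = 15 − 11 = 4.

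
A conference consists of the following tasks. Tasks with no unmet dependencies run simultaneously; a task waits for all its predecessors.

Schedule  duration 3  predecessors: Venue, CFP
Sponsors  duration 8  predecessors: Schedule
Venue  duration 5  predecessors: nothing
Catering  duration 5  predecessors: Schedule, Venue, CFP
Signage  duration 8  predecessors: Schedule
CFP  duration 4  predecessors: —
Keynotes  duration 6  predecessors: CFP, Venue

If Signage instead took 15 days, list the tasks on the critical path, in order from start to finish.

The binding path is Venue→Schedule→Signage = 5+3+8 = 16; finish at 16 days.
Since Signage is critical, the +7 change carries straight to that chain (now 23 days).
No other chain overtakes it, so the finish is 23 days.

Venue, Schedule, Signage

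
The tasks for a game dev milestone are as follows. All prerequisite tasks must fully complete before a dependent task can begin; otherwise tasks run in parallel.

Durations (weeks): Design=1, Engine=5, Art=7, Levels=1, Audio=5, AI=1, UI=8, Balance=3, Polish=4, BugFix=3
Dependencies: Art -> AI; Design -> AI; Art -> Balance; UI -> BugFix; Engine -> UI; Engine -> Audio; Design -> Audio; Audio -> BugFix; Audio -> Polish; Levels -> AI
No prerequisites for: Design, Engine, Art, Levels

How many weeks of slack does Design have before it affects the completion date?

6

Critical path: Engine→UI→BugFix = 5+8+3 = 16, so the finish is 16 weeks.
The longest chain containing Design totals 10 weeks.
Float = 16 − 10 = 6.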